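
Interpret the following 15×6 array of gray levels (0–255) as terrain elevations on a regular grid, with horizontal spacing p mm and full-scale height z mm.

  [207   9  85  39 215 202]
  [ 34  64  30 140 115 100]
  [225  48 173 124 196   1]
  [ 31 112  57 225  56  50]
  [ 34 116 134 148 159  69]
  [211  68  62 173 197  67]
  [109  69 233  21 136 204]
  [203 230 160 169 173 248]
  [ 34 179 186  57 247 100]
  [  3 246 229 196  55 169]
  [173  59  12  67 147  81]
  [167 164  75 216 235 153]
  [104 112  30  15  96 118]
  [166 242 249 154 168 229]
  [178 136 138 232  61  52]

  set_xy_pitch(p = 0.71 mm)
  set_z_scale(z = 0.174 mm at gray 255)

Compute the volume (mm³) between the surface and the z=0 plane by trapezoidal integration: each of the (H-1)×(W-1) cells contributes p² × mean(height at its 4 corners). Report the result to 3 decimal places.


3.159

height_mm = gray/255 × 0.174; cell vol = 0.71² × mean(4 corners)
unit = 0.71² × 0.174 / (4×255) = 8.59935e-05 mm³ per gray-sum
row 0: Σ corner-gray over 5 cells = 1937  → 0.1666
row 1: Σ corner-gray over 5 cells = 2140  → 0.1840
row 2: Σ corner-gray over 5 cells = 2289  → 0.1968
row 3: Σ corner-gray over 5 cells = 2198  → 0.1890
row 4: Σ corner-gray over 5 cells = 2495  → 0.2146
row 5: Σ corner-gray over 5 cells = 2509  → 0.2158
row 6: Σ corner-gray over 5 cells = 3146  → 0.2705
row 7: Σ corner-gray over 5 cells = 3387  → 0.2913
row 8: Σ corner-gray over 5 cells = 3096  → 0.2662
row 9: Σ corner-gray over 5 cells = 2448  → 0.2105
row 10: Σ corner-gray over 5 cells = 2524  → 0.2170
row 11: Σ corner-gray over 5 cells = 2428  → 0.2088
row 12: Σ corner-gray over 5 cells = 2749  → 0.2364
row 13: Σ corner-gray over 5 cells = 3385  → 0.2911
Σ rows: total corner-gray = 36731  → 3.1586 mm³


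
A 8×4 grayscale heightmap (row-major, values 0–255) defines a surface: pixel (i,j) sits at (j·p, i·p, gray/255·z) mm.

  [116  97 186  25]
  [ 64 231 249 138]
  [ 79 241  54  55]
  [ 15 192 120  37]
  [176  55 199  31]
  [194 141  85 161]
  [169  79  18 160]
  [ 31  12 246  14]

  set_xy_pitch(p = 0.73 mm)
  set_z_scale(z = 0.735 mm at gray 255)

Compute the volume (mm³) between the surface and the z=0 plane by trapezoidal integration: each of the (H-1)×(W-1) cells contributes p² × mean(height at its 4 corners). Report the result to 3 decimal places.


height_mm = gray/255 × 0.735; cell vol = 0.73² × mean(4 corners)
unit = 0.73² × 0.735 / (4×255) = 0.000384001 mm³ per gray-sum
row 0: Σ corner-gray over 3 cells = 1869  → 0.7177
row 1: Σ corner-gray over 3 cells = 1886  → 0.7242
row 2: Σ corner-gray over 3 cells = 1400  → 0.5376
row 3: Σ corner-gray over 3 cells = 1391  → 0.5341
row 4: Σ corner-gray over 3 cells = 1522  → 0.5845
row 5: Σ corner-gray over 3 cells = 1330  → 0.5107
row 6: Σ corner-gray over 3 cells = 1084  → 0.4163
Σ rows: total corner-gray = 10482  → 4.0251 mm³

4.025


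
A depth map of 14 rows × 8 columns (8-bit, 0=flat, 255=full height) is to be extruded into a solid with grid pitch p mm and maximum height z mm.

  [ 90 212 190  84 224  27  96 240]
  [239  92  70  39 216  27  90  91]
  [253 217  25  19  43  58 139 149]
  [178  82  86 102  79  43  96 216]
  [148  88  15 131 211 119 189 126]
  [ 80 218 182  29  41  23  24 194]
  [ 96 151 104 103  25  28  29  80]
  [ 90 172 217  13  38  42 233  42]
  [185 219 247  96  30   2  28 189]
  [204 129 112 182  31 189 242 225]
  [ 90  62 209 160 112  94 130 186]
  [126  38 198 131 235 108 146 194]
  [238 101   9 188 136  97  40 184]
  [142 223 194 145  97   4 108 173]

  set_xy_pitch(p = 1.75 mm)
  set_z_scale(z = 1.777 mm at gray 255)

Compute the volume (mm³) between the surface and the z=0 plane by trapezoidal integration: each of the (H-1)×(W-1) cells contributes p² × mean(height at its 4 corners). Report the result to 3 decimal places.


height_mm = gray/255 × 1.777; cell vol = 1.75² × mean(4 corners)
unit = 1.75² × 1.777 / (4×255) = 0.00533536 mm³ per gray-sum
row 0: Σ corner-gray over 7 cells = 3394  → 18.1082
row 1: Σ corner-gray over 7 cells = 2802  → 14.9497
row 2: Σ corner-gray over 7 cells = 2774  → 14.8003
row 3: Σ corner-gray over 7 cells = 3150  → 16.8064
row 4: Σ corner-gray over 7 cells = 3088  → 16.4756
row 5: Σ corner-gray over 7 cells = 2364  → 12.6128
row 6: Σ corner-gray over 7 cells = 2618  → 13.9680
row 7: Σ corner-gray over 7 cells = 3180  → 16.9664
row 8: Σ corner-gray over 7 cells = 3817  → 20.3651
row 9: Σ corner-gray over 7 cells = 4009  → 21.3894
row 10: Σ corner-gray over 7 cells = 3842  → 20.4984
row 11: Σ corner-gray over 7 cells = 3596  → 19.1859
row 12: Σ corner-gray over 7 cells = 3421  → 18.2523
Σ rows: total corner-gray = 42055  → 224.3784 mm³

224.378


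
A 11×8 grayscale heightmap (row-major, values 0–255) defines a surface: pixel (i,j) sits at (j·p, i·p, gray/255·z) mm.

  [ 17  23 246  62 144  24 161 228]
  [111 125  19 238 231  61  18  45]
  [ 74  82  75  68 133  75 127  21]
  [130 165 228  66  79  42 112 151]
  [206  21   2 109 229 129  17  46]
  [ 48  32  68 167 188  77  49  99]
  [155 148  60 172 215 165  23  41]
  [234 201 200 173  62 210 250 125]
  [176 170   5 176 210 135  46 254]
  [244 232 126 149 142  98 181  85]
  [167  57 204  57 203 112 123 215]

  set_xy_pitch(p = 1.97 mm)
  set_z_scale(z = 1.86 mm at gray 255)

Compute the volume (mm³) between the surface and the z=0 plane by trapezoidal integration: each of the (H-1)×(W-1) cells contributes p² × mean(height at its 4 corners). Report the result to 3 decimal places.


height_mm = gray/255 × 1.86; cell vol = 1.97² × mean(4 corners)
unit = 1.97² × 1.86 / (4×255) = 0.00707694 mm³ per gray-sum
row 0: Σ corner-gray over 7 cells = 3105  → 21.9739
row 1: Σ corner-gray over 7 cells = 2755  → 19.4970
row 2: Σ corner-gray over 7 cells = 2880  → 20.3816
row 3: Σ corner-gray over 7 cells = 2931  → 20.7425
row 4: Σ corner-gray over 7 cells = 2575  → 18.2231
row 5: Σ corner-gray over 7 cells = 3071  → 21.7333
row 6: Σ corner-gray over 7 cells = 4313  → 30.5228
row 7: Σ corner-gray over 7 cells = 4465  → 31.5985
row 8: Σ corner-gray over 7 cells = 4099  → 29.0084
row 9: Σ corner-gray over 7 cells = 4079  → 28.8668
Σ rows: total corner-gray = 34273  → 242.5478 mm³

242.548


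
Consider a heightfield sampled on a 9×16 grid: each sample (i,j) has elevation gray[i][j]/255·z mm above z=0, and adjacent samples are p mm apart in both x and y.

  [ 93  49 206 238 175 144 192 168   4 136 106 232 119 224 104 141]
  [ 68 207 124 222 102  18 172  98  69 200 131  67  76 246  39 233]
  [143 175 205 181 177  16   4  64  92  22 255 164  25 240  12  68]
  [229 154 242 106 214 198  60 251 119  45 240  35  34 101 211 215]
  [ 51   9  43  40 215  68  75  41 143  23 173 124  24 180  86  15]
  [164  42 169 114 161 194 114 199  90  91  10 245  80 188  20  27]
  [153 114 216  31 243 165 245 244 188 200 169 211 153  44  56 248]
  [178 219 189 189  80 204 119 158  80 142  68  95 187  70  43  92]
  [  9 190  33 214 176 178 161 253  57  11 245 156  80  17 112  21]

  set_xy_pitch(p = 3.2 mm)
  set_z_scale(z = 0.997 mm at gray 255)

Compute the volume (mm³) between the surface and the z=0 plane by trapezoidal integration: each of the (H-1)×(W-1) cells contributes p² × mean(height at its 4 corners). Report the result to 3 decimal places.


height_mm = gray/255 × 0.997; cell vol = 3.2² × mean(4 corners)
unit = 3.2² × 0.997 / (4×255) = 0.0100091 mm³ per gray-sum
row 0: Σ corner-gray over 15 cells = 8271  → 82.7852
row 1: Σ corner-gray over 15 cells = 7318  → 73.2466
row 2: Σ corner-gray over 15 cells = 7939  → 79.4622
row 3: Σ corner-gray over 15 cells = 7018  → 70.2439
row 4: Σ corner-gray over 15 cells = 6179  → 61.8462
row 5: Σ corner-gray over 15 cells = 8584  → 85.9181
row 6: Σ corner-gray over 15 cells = 8915  → 89.2311
row 7: Σ corner-gray over 15 cells = 7752  → 77.5905
Σ rows: total corner-gray = 61976  → 620.3239 mm³

620.324


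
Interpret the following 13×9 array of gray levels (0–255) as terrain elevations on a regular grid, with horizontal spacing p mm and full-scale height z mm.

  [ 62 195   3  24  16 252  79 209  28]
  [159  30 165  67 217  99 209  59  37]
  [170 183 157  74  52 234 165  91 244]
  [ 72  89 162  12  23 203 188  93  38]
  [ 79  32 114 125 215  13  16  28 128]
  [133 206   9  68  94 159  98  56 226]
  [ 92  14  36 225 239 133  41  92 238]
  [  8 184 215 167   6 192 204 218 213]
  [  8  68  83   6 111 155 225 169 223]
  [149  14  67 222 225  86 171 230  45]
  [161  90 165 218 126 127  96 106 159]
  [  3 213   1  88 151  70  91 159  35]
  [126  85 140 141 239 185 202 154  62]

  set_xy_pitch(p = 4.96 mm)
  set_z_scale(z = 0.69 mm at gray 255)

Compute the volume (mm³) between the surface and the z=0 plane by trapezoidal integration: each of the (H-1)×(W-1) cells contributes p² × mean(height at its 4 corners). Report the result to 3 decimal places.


775.230

height_mm = gray/255 × 0.69; cell vol = 4.96² × mean(4 corners)
unit = 4.96² × 0.69 / (4×255) = 0.0166423 mm³ per gray-sum
row 0: Σ corner-gray over 8 cells = 3534  → 58.8137
row 1: Σ corner-gray over 8 cells = 4214  → 70.1305
row 2: Σ corner-gray over 8 cells = 3976  → 66.1696
row 3: Σ corner-gray over 8 cells = 2943  → 48.9782
row 4: Σ corner-gray over 8 cells = 3032  → 50.4593
row 5: Σ corner-gray over 8 cells = 3629  → 60.3948
row 6: Σ corner-gray over 8 cells = 4483  → 74.6072
row 7: Σ corner-gray over 8 cells = 4458  → 74.1912
row 8: Σ corner-gray over 8 cells = 4089  → 68.0502
row 9: Σ corner-gray over 8 cells = 4400  → 73.2259
row 10: Σ corner-gray over 8 cells = 3760  → 62.5749
row 11: Σ corner-gray over 8 cells = 4064  → 67.6341
Σ rows: total corner-gray = 46582  → 775.2297 mm³


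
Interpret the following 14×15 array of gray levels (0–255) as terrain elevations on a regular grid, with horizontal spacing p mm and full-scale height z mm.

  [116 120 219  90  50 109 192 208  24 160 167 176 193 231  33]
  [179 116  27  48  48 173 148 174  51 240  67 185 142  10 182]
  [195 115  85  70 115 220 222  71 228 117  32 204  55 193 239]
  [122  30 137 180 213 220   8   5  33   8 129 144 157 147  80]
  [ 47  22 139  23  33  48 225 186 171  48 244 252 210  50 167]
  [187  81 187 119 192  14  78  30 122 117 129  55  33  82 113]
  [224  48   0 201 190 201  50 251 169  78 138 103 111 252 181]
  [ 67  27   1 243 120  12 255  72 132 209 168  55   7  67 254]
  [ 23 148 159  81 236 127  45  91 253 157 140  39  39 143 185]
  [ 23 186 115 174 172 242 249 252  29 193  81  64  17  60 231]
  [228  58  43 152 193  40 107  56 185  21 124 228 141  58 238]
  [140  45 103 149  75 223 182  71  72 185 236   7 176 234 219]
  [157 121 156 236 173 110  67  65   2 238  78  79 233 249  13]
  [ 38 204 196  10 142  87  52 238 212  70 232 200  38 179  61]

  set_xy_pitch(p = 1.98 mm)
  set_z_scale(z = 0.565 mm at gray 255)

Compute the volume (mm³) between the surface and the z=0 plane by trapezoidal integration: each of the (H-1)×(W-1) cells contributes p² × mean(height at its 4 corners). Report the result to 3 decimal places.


198.818

height_mm = gray/255 × 0.565; cell vol = 1.98² × mean(4 corners)
unit = 1.98² × 0.565 / (4×255) = 0.00217159 mm³ per gray-sum
row 0: Σ corner-gray over 14 cells = 7246  → 15.7354
row 1: Σ corner-gray over 14 cells = 7107  → 15.4335
row 2: Σ corner-gray over 14 cells = 6912  → 15.0101
row 3: Σ corner-gray over 14 cells = 6540  → 14.2022
row 4: Σ corner-gray over 14 cells = 6294  → 13.6680
row 5: Σ corner-gray over 14 cells = 6767  → 14.6952
row 6: Σ corner-gray over 14 cells = 7046  → 15.3011
row 7: Σ corner-gray over 14 cells = 6581  → 14.2913
row 8: Σ corner-gray over 14 cells = 7446  → 16.1697
row 9: Σ corner-gray over 14 cells = 7200  → 15.6355
row 10: Σ corner-gray over 14 cells = 7153  → 15.5334
row 11: Σ corner-gray over 14 cells = 7659  → 16.6322
row 12: Σ corner-gray over 14 cells = 7603  → 16.5106
Σ rows: total corner-gray = 91554  → 198.8181 mm³


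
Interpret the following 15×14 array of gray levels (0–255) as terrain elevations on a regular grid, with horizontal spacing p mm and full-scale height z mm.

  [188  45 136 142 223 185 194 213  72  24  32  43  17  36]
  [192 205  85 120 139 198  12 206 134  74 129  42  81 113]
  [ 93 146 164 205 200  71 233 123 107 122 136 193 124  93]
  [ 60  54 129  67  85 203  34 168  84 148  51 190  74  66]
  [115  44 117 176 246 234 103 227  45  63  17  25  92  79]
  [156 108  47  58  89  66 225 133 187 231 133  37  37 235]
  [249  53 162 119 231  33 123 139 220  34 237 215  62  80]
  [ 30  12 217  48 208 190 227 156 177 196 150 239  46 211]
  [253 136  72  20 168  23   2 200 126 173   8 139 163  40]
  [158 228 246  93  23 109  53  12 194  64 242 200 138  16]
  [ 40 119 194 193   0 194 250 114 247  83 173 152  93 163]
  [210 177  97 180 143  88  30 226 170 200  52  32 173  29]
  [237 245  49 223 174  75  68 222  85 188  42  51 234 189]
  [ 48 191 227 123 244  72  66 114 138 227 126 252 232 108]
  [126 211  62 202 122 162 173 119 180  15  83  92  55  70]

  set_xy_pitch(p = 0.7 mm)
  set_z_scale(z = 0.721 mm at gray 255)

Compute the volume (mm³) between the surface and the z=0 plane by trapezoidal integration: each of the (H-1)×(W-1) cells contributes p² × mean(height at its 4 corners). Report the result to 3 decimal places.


32.956

height_mm = gray/255 × 0.721; cell vol = 0.7² × mean(4 corners)
unit = 0.7² × 0.721 / (4×255) = 0.000346363 mm³ per gray-sum
row 0: Σ corner-gray over 13 cells = 6031  → 2.0889
row 1: Σ corner-gray over 13 cells = 6989  → 2.4207
row 2: Σ corner-gray over 13 cells = 6534  → 2.2631
row 3: Σ corner-gray over 13 cells = 5672  → 1.9646
row 4: Σ corner-gray over 13 cells = 6065  → 2.1007
row 5: Σ corner-gray over 13 cells = 6678  → 2.3130
row 6: Σ corner-gray over 13 cells = 7558  → 2.6178
row 7: Σ corner-gray over 13 cells = 6726  → 2.3296
row 8: Σ corner-gray over 13 cells = 6131  → 2.1235
row 9: Σ corner-gray over 13 cells = 7205  → 2.4955
row 10: Σ corner-gray over 13 cells = 7202  → 2.4945
row 11: Σ corner-gray over 13 cells = 7113  → 2.4637
row 12: Σ corner-gray over 13 cells = 7918  → 2.7425
row 13: Σ corner-gray over 13 cells = 7328  → 2.5381
Σ rows: total corner-gray = 95150  → 32.9564 mm³


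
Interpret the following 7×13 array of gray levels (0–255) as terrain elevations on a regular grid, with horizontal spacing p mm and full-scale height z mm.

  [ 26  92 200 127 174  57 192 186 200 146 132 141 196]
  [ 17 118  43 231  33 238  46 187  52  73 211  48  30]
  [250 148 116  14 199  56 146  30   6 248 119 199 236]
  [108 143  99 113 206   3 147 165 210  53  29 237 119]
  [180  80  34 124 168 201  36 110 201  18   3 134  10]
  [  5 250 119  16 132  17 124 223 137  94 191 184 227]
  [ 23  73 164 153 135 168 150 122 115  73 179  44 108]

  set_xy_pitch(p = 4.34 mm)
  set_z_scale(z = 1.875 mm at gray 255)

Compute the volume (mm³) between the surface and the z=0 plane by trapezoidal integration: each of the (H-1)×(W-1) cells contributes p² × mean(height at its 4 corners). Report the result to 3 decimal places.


1212.230

height_mm = gray/255 × 1.875; cell vol = 4.34² × mean(4 corners)
unit = 4.34² × 1.875 / (4×255) = 0.0346243 mm³ per gray-sum
row 0: Σ corner-gray over 12 cells = 6123  → 212.0044
row 1: Σ corner-gray over 12 cells = 5655  → 195.8002
row 2: Σ corner-gray over 12 cells = 6085  → 210.6887
row 3: Σ corner-gray over 12 cells = 5445  → 188.5291
row 4: Σ corner-gray over 12 cells = 5614  → 194.3806
row 5: Σ corner-gray over 12 cells = 6089  → 210.8271
Σ rows: total corner-gray = 35011  → 1212.2301 mm³


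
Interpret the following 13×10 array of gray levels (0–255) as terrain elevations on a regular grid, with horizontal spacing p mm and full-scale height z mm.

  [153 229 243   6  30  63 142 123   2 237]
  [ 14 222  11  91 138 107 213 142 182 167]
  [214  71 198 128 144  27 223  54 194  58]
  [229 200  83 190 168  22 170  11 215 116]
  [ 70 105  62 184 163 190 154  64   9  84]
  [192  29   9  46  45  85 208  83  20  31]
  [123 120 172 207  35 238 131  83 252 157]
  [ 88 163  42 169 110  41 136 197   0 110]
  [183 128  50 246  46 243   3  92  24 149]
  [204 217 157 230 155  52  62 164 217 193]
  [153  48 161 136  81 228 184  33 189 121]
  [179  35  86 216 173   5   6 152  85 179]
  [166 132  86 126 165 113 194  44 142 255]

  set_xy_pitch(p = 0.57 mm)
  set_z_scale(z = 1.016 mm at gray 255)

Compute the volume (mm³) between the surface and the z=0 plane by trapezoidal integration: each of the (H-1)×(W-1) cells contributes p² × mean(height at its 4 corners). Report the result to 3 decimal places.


height_mm = gray/255 × 1.016; cell vol = 0.57² × mean(4 corners)
unit = 0.57² × 1.016 / (4×255) = 0.000323626 mm³ per gray-sum
row 0: Σ corner-gray over 9 cells = 4459  → 1.4430
row 1: Σ corner-gray over 9 cells = 4743  → 1.5350
row 2: Σ corner-gray over 9 cells = 4813  → 1.5576
row 3: Σ corner-gray over 9 cells = 4479  → 1.4495
row 4: Σ corner-gray over 9 cells = 3289  → 1.0644
row 5: Σ corner-gray over 9 cells = 4029  → 1.3039
row 6: Σ corner-gray over 9 cells = 4670  → 1.5113
row 7: Σ corner-gray over 9 cells = 3910  → 1.2654
row 8: Σ corner-gray over 9 cells = 4901  → 1.5861
row 9: Σ corner-gray over 9 cells = 5299  → 1.7149
row 10: Σ corner-gray over 9 cells = 4268  → 1.3812
row 11: Σ corner-gray over 9 cells = 4299  → 1.3913
Σ rows: total corner-gray = 53159  → 17.2036 mm³

17.204


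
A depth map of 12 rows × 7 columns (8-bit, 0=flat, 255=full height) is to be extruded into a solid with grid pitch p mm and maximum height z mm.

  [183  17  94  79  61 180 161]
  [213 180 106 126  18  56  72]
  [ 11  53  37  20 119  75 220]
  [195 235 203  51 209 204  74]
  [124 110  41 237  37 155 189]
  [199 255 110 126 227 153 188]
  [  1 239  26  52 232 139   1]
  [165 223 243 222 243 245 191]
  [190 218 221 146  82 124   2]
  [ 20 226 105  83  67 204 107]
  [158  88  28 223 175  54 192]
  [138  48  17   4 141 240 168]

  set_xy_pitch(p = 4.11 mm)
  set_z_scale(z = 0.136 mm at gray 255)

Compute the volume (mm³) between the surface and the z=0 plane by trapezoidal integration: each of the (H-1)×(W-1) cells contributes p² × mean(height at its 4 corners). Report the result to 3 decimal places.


height_mm = gray/255 × 0.136; cell vol = 4.11² × mean(4 corners)
unit = 4.11² × 0.136 / (4×255) = 0.00225228 mm³ per gray-sum
row 0: Σ corner-gray over 6 cells = 2463  → 5.5474
row 1: Σ corner-gray over 6 cells = 2096  → 4.7208
row 2: Σ corner-gray over 6 cells = 2912  → 6.5586
row 3: Σ corner-gray over 6 cells = 3546  → 7.9866
row 4: Σ corner-gray over 6 cells = 3602  → 8.1127
row 5: Σ corner-gray over 6 cells = 3507  → 7.8987
row 6: Σ corner-gray over 6 cells = 4086  → 9.2028
row 7: Σ corner-gray over 6 cells = 4482  → 10.0947
row 8: Σ corner-gray over 6 cells = 3271  → 7.3672
row 9: Σ corner-gray over 6 cells = 2983  → 6.7186
row 10: Σ corner-gray over 6 cells = 2692  → 6.0631
Σ rows: total corner-gray = 35640  → 80.2713 mm³

80.271


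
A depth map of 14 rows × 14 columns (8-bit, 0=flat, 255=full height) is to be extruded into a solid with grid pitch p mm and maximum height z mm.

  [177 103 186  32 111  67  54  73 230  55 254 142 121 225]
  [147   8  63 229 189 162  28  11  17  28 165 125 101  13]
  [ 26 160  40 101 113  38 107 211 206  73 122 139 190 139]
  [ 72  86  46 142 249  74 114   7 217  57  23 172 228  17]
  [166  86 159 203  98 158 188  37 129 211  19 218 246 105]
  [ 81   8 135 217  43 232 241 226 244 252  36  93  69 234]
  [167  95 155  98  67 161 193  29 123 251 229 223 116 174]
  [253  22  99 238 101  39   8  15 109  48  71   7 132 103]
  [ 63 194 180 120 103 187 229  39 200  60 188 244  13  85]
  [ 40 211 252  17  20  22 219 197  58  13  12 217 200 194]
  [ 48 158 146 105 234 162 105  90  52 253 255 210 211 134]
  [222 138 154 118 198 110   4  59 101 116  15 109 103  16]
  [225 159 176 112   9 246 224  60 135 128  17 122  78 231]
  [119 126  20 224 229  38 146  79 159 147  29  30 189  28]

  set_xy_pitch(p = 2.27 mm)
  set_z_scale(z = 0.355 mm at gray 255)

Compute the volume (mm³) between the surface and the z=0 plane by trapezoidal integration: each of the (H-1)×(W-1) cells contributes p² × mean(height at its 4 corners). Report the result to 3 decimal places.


height_mm = gray/255 × 0.355; cell vol = 2.27² × mean(4 corners)
unit = 2.27² × 0.355 / (4×255) = 0.00179341 mm³ per gray-sum
row 0: Σ corner-gray over 13 cells = 5670  → 10.1686
row 1: Σ corner-gray over 13 cells = 5577  → 10.0019
row 2: Σ corner-gray over 13 cells = 6084  → 10.9111
row 3: Σ corner-gray over 13 cells = 6694  → 12.0051
row 4: Σ corner-gray over 13 cells = 7682  → 13.7770
row 5: Σ corner-gray over 13 cells = 7728  → 13.8595
row 6: Σ corner-gray over 13 cells = 5955  → 10.6798
row 7: Σ corner-gray over 13 cells = 5796  → 10.3946
row 8: Σ corner-gray over 13 cells = 6772  → 12.1450
row 9: Σ corner-gray over 13 cells = 7254  → 13.0094
row 10: Σ corner-gray over 13 cells = 6832  → 12.2526
row 11: Σ corner-gray over 13 cells = 6076  → 10.8968
row 12: Σ corner-gray over 13 cells = 6367  → 11.4186
Σ rows: total corner-gray = 84487  → 151.5199 mm³

151.520


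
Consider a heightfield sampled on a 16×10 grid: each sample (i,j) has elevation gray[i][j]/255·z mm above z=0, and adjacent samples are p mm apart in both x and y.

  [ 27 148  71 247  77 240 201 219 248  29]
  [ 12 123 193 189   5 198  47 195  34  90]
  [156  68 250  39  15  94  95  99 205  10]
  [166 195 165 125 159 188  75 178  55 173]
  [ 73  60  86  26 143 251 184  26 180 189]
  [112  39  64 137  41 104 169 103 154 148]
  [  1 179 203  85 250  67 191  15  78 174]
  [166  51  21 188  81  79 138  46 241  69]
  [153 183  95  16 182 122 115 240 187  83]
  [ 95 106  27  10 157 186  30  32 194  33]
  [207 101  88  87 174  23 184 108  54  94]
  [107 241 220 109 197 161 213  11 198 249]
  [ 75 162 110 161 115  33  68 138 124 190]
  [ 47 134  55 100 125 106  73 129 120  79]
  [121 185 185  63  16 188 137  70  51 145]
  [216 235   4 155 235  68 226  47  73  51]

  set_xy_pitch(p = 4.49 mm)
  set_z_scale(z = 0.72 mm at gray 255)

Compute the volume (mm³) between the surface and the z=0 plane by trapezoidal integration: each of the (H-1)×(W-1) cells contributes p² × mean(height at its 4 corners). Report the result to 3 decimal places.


height_mm = gray/255 × 0.72; cell vol = 4.49² × mean(4 corners)
unit = 4.49² × 0.72 / (4×255) = 0.0142307 mm³ per gray-sum
row 0: Σ corner-gray over 9 cells = 5028  → 71.5518
row 1: Σ corner-gray over 9 cells = 3966  → 56.4388
row 2: Σ corner-gray over 9 cells = 4515  → 64.2514
row 3: Σ corner-gray over 9 cells = 4793  → 68.2075
row 4: Σ corner-gray over 9 cells = 4056  → 57.7196
row 5: Σ corner-gray over 9 cells = 4193  → 59.6692
row 6: Σ corner-gray over 9 cells = 4236  → 60.2811
row 7: Σ corner-gray over 9 cells = 4441  → 63.1984
row 8: Σ corner-gray over 9 cells = 4128  → 58.7442
row 9: Σ corner-gray over 9 cells = 3551  → 50.5331
row 10: Σ corner-gray over 9 cells = 4995  → 71.0821
row 11: Σ corner-gray over 9 cells = 5143  → 73.1883
row 12: Σ corner-gray over 9 cells = 3897  → 55.4569
row 13: Σ corner-gray over 9 cells = 3866  → 55.0157
row 14: Σ corner-gray over 9 cells = 4409  → 62.7430
Σ rows: total corner-gray = 65217  → 928.0809 mm³

928.081


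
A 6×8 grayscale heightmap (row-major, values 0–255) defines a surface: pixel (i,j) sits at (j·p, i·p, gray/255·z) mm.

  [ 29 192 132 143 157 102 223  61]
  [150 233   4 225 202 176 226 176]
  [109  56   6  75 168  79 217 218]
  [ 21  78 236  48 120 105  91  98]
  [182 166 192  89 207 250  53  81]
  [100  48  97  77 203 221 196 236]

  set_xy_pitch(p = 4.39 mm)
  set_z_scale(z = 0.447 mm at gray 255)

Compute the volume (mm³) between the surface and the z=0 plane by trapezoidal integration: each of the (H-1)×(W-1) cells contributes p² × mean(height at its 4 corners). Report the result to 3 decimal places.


162.884

height_mm = gray/255 × 0.447; cell vol = 4.39² × mean(4 corners)
unit = 4.39² × 0.447 / (4×255) = 0.00844571 mm³ per gray-sum
row 0: Σ corner-gray over 7 cells = 4446  → 37.5496
row 1: Σ corner-gray over 7 cells = 3987  → 33.6731
row 2: Σ corner-gray over 7 cells = 3004  → 25.3709
row 3: Σ corner-gray over 7 cells = 3652  → 30.8437
row 4: Σ corner-gray over 7 cells = 4197  → 35.4467
Σ rows: total corner-gray = 19286  → 162.8840 mm³


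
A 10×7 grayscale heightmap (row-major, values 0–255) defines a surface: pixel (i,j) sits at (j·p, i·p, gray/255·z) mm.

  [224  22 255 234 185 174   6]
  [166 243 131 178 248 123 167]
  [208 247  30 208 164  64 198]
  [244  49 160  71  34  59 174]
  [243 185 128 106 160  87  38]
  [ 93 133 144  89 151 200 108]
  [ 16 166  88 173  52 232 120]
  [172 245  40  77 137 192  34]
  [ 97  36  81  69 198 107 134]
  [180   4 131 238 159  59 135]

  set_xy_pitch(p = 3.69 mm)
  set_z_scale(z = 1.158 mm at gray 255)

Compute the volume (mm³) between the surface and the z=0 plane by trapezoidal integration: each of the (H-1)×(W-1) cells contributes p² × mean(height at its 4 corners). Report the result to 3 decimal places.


448.769

height_mm = gray/255 × 1.158; cell vol = 3.69² × mean(4 corners)
unit = 3.69² × 1.158 / (4×255) = 0.0154583 mm³ per gray-sum
row 0: Σ corner-gray over 6 cells = 4149  → 64.1364
row 1: Σ corner-gray over 6 cells = 4011  → 62.0032
row 2: Σ corner-gray over 6 cells = 2996  → 46.3130
row 3: Σ corner-gray over 6 cells = 2777  → 42.9276
row 4: Σ corner-gray over 6 cells = 3248  → 50.2085
row 5: Σ corner-gray over 6 cells = 3193  → 49.3583
row 6: Σ corner-gray over 6 cells = 3146  → 48.6317
row 7: Σ corner-gray over 6 cells = 2801  → 43.2986
row 8: Σ corner-gray over 6 cells = 2710  → 41.8919
Σ rows: total corner-gray = 29031  → 448.7693 mm³


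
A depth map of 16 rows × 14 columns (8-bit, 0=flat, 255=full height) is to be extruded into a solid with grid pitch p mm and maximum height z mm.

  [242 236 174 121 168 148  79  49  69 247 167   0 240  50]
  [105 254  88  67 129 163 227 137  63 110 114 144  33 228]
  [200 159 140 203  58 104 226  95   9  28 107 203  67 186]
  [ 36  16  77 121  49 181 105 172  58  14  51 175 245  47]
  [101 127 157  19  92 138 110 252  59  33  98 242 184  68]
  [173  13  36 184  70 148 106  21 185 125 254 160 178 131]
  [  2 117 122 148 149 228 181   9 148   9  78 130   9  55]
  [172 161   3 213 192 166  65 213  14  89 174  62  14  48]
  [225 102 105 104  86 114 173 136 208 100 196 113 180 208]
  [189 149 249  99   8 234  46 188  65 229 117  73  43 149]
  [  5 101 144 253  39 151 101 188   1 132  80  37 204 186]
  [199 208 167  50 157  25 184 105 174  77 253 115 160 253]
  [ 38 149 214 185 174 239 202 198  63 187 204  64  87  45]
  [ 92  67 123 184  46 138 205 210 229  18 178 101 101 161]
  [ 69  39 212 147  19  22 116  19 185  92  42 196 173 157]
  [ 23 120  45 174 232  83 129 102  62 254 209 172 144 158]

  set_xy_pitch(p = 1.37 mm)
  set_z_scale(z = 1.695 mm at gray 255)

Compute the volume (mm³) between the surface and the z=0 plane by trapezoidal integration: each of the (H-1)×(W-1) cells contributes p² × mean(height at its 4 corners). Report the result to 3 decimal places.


305.936

height_mm = gray/255 × 1.695; cell vol = 1.37² × mean(4 corners)
unit = 1.37² × 1.695 / (4×255) = 0.00311897 mm³ per gray-sum
row 0: Σ corner-gray over 13 cells = 7079  → 22.0792
row 1: Σ corner-gray over 13 cells = 6575  → 20.5072
row 2: Σ corner-gray over 13 cells = 5795  → 18.0744
row 3: Σ corner-gray over 13 cells = 5802  → 18.0962
row 4: Σ corner-gray over 13 cells = 6455  → 20.1329
row 5: Σ corner-gray over 13 cells = 5977  → 18.6421
row 6: Σ corner-gray over 13 cells = 5665  → 17.6689
row 7: Σ corner-gray over 13 cells = 6619  → 20.6444
row 8: Σ corner-gray over 13 cells = 7005  → 21.8484
row 9: Σ corner-gray over 13 cells = 6391  → 19.9333
row 10: Σ corner-gray over 13 cells = 6855  → 21.3805
row 11: Σ corner-gray over 13 cells = 7817  → 24.3810
row 12: Σ corner-gray over 13 cells = 7468  → 23.2924
row 13: Σ corner-gray over 13 cells = 6203  → 19.3469
row 14: Σ corner-gray over 13 cells = 6383  → 19.9084
Σ rows: total corner-gray = 98089  → 305.9363 mm³


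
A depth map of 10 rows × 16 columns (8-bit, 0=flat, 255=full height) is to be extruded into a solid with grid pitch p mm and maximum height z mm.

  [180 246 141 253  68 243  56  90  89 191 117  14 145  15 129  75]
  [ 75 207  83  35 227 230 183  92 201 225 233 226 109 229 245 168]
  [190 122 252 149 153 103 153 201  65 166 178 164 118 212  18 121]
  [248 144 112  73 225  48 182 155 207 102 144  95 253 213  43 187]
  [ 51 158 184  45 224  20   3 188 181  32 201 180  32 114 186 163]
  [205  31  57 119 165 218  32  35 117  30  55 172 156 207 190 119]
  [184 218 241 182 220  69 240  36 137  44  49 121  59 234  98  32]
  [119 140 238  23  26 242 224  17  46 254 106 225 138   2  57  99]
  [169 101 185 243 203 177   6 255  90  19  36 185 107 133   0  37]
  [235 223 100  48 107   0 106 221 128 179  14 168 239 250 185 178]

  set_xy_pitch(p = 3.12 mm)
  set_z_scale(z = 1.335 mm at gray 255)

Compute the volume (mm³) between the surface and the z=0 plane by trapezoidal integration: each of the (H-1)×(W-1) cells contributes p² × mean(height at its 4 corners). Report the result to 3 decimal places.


height_mm = gray/255 × 1.335; cell vol = 3.12² × mean(4 corners)
unit = 3.12² × 1.335 / (4×255) = 0.0127406 mm³ per gray-sum
row 0: Σ corner-gray over 15 cells = 9142  → 116.4747
row 1: Σ corner-gray over 15 cells = 9712  → 123.7368
row 2: Σ corner-gray over 15 cells = 8846  → 112.7035
row 3: Σ corner-gray over 15 cells = 8137  → 103.6704
row 4: Σ corner-gray over 15 cells = 7202  → 91.7579
row 5: Σ corner-gray over 15 cells = 7604  → 96.8796
row 6: Σ corner-gray over 15 cells = 7806  → 99.4532
row 7: Σ corner-gray over 15 cells = 7380  → 94.0257
row 8: Σ corner-gray over 15 cells = 8035  → 102.3708
Σ rows: total corner-gray = 73864  → 941.0725 mm³

941.073


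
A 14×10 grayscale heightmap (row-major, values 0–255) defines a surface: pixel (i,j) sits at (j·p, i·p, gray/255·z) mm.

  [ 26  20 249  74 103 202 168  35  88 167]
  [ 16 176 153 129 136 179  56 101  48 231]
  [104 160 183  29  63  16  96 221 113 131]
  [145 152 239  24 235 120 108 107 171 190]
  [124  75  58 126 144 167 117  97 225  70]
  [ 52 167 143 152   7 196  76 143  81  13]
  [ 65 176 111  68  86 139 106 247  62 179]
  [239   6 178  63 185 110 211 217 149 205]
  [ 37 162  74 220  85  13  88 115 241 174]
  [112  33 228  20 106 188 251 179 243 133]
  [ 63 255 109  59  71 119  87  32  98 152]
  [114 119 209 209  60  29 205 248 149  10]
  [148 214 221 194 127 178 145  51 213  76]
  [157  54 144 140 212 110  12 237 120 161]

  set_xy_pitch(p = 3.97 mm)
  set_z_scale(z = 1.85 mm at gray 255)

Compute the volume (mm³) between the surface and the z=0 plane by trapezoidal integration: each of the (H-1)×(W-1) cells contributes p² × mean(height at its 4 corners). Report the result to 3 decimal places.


1744.114

height_mm = gray/255 × 1.85; cell vol = 3.97² × mean(4 corners)
unit = 3.97² × 1.85 / (4×255) = 0.0285859 mm³ per gray-sum
row 0: Σ corner-gray over 9 cells = 4274  → 122.1763
row 1: Σ corner-gray over 9 cells = 4200  → 120.0610
row 2: Σ corner-gray over 9 cells = 4644  → 132.7531
row 3: Σ corner-gray over 9 cells = 4859  → 138.8991
row 4: Σ corner-gray over 9 cells = 4207  → 120.2611
row 5: Σ corner-gray over 9 cells = 4229  → 120.8900
row 6: Σ corner-gray over 9 cells = 4916  → 140.5285
row 7: Σ corner-gray over 9 cells = 4889  → 139.7567
row 8: Σ corner-gray over 9 cells = 4948  → 141.4433
row 9: Σ corner-gray over 9 cells = 4616  → 131.9527
row 10: Σ corner-gray over 9 cells = 4455  → 127.3504
row 11: Σ corner-gray over 9 cells = 5490  → 156.9368
row 12: Σ corner-gray over 9 cells = 5286  → 151.1053
Σ rows: total corner-gray = 61013  → 1744.1143 mm³


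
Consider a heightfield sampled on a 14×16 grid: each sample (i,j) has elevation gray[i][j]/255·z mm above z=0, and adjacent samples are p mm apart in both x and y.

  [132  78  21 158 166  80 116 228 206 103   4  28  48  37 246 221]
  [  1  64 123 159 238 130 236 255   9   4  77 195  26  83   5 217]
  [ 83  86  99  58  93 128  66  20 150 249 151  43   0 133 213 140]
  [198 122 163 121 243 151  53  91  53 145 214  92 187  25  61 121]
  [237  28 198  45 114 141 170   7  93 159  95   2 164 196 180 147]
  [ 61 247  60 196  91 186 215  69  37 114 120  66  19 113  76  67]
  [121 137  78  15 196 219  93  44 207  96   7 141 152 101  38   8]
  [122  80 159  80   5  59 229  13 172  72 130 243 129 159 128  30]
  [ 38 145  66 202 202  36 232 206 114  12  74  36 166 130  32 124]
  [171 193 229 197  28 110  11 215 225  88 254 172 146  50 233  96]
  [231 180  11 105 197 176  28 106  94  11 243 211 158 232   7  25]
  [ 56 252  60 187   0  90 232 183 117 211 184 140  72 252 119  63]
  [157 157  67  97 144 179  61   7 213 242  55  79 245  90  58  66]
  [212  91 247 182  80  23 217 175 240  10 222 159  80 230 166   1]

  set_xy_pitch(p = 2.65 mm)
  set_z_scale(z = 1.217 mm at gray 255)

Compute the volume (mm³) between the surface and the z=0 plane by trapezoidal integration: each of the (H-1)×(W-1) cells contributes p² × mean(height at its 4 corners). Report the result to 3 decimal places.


797.830

height_mm = gray/255 × 1.217; cell vol = 2.65² × mean(4 corners)
unit = 2.65² × 1.217 / (4×255) = 0.00837881 mm³ per gray-sum
row 0: Σ corner-gray over 15 cells = 6817  → 57.1183
row 1: Σ corner-gray over 15 cells = 6627  → 55.5263
row 2: Σ corner-gray over 15 cells = 6962  → 58.3332
row 3: Σ corner-gray over 15 cells = 7329  → 61.4083
row 4: Σ corner-gray over 15 cells = 6914  → 57.9311
row 5: Σ corner-gray over 15 cells = 6523  → 54.6550
row 6: Σ corner-gray over 15 cells = 6645  → 55.6772
row 7: Σ corner-gray over 15 cells = 6936  → 58.1154
row 8: Σ corner-gray over 15 cells = 8037  → 67.3405
row 9: Σ corner-gray over 15 cells = 8343  → 69.9044
row 10: Σ corner-gray over 15 cells = 8091  → 67.7929
row 11: Σ corner-gray over 15 cells = 7928  → 66.4272
row 12: Σ corner-gray over 15 cells = 8068  → 67.6002
Σ rows: total corner-gray = 95220  → 797.8299 mm³


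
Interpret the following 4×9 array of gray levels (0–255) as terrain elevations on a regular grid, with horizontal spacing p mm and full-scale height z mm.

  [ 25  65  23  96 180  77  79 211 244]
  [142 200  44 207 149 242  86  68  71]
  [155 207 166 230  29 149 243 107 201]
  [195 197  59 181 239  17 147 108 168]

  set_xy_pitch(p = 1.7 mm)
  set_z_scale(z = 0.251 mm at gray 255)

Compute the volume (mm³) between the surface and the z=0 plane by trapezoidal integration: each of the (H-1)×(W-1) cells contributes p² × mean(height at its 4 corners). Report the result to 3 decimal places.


9.697

height_mm = gray/255 × 0.251; cell vol = 1.7² × mean(4 corners)
unit = 1.7² × 0.251 / (4×255) = 0.000711167 mm³ per gray-sum
row 0: Σ corner-gray over 8 cells = 3936  → 2.7992
row 1: Σ corner-gray over 8 cells = 4823  → 3.4300
row 2: Σ corner-gray over 8 cells = 4877  → 3.4684
Σ rows: total corner-gray = 13636  → 9.6975 mm³


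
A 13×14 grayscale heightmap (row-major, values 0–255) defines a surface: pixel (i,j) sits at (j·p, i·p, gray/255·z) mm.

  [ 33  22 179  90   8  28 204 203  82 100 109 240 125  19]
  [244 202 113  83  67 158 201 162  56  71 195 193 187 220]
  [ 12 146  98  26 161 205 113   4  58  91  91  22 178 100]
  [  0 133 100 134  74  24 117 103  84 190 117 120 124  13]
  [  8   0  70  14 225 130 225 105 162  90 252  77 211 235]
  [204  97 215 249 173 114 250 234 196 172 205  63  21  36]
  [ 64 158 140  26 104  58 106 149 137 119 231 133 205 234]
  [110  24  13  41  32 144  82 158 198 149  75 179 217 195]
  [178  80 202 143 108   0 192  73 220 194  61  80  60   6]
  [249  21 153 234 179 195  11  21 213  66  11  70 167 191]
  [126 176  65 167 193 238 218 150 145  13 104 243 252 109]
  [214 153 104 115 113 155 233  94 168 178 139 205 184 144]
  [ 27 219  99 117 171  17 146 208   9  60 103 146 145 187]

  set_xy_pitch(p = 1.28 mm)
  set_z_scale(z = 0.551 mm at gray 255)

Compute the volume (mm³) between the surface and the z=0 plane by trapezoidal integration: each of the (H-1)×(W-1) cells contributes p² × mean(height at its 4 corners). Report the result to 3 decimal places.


71.213

height_mm = gray/255 × 0.551; cell vol = 1.28² × mean(4 corners)
unit = 1.28² × 0.551 / (4×255) = 0.000885057 mm³ per gray-sum
row 0: Σ corner-gray over 13 cells = 6672  → 5.9051
row 1: Σ corner-gray over 13 cells = 6338  → 5.6095
row 2: Σ corner-gray over 13 cells = 5151  → 4.5589
row 3: Σ corner-gray over 13 cells = 6018  → 5.3263
row 4: Σ corner-gray over 13 cells = 7583  → 6.7114
row 5: Σ corner-gray over 13 cells = 7648  → 6.7689
row 6: Σ corner-gray over 13 cells = 6359  → 5.6281
row 7: Σ corner-gray over 13 cells = 5939  → 5.2564
row 8: Σ corner-gray over 13 cells = 6132  → 5.4272
row 9: Σ corner-gray over 13 cells = 7285  → 6.4476
row 10: Σ corner-gray over 13 cells = 8203  → 7.2601
row 11: Σ corner-gray over 13 cells = 7134  → 6.3140
Σ rows: total corner-gray = 80462  → 71.2135 mm³


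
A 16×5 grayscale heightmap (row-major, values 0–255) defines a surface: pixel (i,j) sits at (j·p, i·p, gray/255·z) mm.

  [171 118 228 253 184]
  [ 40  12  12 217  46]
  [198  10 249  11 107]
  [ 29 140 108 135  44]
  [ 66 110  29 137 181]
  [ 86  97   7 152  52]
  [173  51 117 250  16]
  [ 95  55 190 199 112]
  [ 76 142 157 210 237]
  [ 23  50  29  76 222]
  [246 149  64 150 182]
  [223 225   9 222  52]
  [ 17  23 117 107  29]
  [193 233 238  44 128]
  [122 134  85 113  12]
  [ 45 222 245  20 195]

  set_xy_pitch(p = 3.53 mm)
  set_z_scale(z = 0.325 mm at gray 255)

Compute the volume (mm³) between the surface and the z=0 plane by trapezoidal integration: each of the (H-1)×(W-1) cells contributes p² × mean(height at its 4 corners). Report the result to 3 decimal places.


112.128

height_mm = gray/255 × 0.325; cell vol = 3.53² × mean(4 corners)
unit = 3.53² × 0.325 / (4×255) = 0.00397038 mm³ per gray-sum
row 0: Σ corner-gray over 4 cells = 2121  → 8.4212
row 1: Σ corner-gray over 4 cells = 1413  → 5.6102
row 2: Σ corner-gray over 4 cells = 1684  → 6.6861
row 3: Σ corner-gray over 4 cells = 1638  → 6.5035
row 4: Σ corner-gray over 4 cells = 1449  → 5.7531
row 5: Σ corner-gray over 4 cells = 1675  → 6.6504
row 6: Σ corner-gray over 4 cells = 2120  → 8.4172
row 7: Σ corner-gray over 4 cells = 2426  → 9.6322
row 8: Σ corner-gray over 4 cells = 1886  → 7.4881
row 9: Σ corner-gray over 4 cells = 1709  → 6.7854
row 10: Σ corner-gray over 4 cells = 2341  → 9.2947
row 11: Σ corner-gray over 4 cells = 1727  → 6.8569
row 12: Σ corner-gray over 4 cells = 1891  → 7.5080
row 13: Σ corner-gray over 4 cells = 2149  → 8.5324
row 14: Σ corner-gray over 4 cells = 2012  → 7.9884
Σ rows: total corner-gray = 28241  → 112.1276 mm³


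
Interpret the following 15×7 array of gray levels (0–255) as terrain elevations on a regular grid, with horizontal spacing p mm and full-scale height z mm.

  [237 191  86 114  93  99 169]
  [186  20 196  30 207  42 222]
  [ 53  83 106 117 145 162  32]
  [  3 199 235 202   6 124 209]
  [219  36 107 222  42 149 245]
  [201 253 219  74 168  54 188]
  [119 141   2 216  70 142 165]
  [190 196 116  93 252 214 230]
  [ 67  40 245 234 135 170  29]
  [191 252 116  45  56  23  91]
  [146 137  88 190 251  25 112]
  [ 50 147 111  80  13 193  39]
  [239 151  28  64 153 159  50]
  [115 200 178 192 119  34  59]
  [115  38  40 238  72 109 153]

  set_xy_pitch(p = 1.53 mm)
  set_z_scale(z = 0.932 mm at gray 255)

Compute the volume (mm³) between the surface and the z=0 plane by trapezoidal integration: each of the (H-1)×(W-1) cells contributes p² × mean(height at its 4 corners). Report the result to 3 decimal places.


93.279

height_mm = gray/255 × 0.932; cell vol = 1.53² × mean(4 corners)
unit = 1.53² × 0.932 / (4×255) = 0.00213894 mm³ per gray-sum
row 0: Σ corner-gray over 6 cells = 2970  → 6.3527
row 1: Σ corner-gray over 6 cells = 2709  → 5.7944
row 2: Σ corner-gray over 6 cells = 3055  → 6.5345
row 3: Σ corner-gray over 6 cells = 3320  → 7.1013
row 4: Σ corner-gray over 6 cells = 3501  → 7.4884
row 5: Σ corner-gray over 6 cells = 3351  → 7.1676
row 6: Σ corner-gray over 6 cells = 3588  → 7.6745
row 7: Σ corner-gray over 6 cells = 3906  → 8.3547
row 8: Σ corner-gray over 6 cells = 3010  → 6.4382
row 9: Σ corner-gray over 6 cells = 2906  → 6.2158
row 10: Σ corner-gray over 6 cells = 2817  → 6.0254
row 11: Σ corner-gray over 6 cells = 2576  → 5.5099
row 12: Σ corner-gray over 6 cells = 3019  → 6.4575
row 13: Σ corner-gray over 6 cells = 2882  → 6.1644
Σ rows: total corner-gray = 43610  → 93.2792 mm³
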